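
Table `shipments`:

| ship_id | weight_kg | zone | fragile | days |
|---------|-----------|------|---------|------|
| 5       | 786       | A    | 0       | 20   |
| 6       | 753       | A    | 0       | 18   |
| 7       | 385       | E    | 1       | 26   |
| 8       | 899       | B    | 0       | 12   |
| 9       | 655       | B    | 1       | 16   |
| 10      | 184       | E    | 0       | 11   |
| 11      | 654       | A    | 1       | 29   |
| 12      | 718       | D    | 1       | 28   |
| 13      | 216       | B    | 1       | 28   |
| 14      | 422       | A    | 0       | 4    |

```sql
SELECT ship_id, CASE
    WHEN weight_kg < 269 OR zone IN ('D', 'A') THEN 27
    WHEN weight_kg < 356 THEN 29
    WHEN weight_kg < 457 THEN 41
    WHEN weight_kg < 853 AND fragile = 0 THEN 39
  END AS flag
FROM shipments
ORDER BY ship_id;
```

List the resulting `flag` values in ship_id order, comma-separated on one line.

ship_id=5: weight_kg < 269 OR zone IN ('D', 'A') → 27
ship_id=6: weight_kg < 269 OR zone IN ('D', 'A') → 27
ship_id=7: weight_kg < 457 → 41
ship_id=8: (no match → NULL) → NULL
ship_id=9: (no match → NULL) → NULL
ship_id=10: weight_kg < 269 OR zone IN ('D', 'A') → 27
ship_id=11: weight_kg < 269 OR zone IN ('D', 'A') → 27
ship_id=12: weight_kg < 269 OR zone IN ('D', 'A') → 27
ship_id=13: weight_kg < 269 OR zone IN ('D', 'A') → 27
ship_id=14: weight_kg < 269 OR zone IN ('D', 'A') → 27

27, 27, 41, NULL, NULL, 27, 27, 27, 27, 27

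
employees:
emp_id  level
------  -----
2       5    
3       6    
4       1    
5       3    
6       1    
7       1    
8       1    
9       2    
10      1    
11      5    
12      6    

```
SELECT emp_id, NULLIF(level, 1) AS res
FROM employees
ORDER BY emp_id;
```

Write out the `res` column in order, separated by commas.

5, 6, NULL, 3, NULL, NULL, NULL, 2, NULL, 5, 6

emp_id=2: level=5 vs 1: differ → 5
emp_id=3: level=6 vs 1: differ → 6
emp_id=4: level=1 vs 1: equal → NULL
emp_id=5: level=3 vs 1: differ → 3
emp_id=6: level=1 vs 1: equal → NULL
emp_id=7: level=1 vs 1: equal → NULL
emp_id=8: level=1 vs 1: equal → NULL
emp_id=9: level=2 vs 1: differ → 2
emp_id=10: level=1 vs 1: equal → NULL
emp_id=11: level=5 vs 1: differ → 5
emp_id=12: level=6 vs 1: differ → 6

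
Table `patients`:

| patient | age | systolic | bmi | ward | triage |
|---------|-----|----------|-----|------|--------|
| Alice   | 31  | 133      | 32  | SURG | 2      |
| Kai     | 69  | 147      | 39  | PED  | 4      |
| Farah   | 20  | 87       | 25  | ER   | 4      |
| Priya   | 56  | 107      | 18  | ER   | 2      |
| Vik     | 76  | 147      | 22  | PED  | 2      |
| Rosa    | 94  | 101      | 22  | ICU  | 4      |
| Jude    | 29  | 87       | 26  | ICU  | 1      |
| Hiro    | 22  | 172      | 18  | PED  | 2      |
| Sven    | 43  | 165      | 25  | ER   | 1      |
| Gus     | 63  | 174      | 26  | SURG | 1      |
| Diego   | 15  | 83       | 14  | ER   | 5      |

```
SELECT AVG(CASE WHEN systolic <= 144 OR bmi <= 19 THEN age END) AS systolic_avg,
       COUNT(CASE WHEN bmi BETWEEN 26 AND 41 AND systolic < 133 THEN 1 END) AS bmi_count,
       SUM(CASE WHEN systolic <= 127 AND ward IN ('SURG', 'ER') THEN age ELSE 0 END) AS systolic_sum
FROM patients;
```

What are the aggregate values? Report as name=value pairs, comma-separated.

[systolic_avg: systolic <= 144 OR bmi <= 19]
patient=Alice: ✓ → 31
patient=Kai: ✗
patient=Farah: ✓ → 20
patient=Priya: ✓ → 56
patient=Vik: ✗
patient=Rosa: ✓ → 94
patient=Jude: ✓ → 29
patient=Hiro: ✓ → 22
patient=Sven: ✗
patient=Gus: ✗
patient=Diego: ✓ → 15
systolic_avg = (31 + 20 + 56 + 94 + 29 + 22 + 15) / 7 = 38.1428571429
—
[bmi_count: bmi BETWEEN 26 AND 41 AND systolic < 133]
patient=Alice: ✗
patient=Kai: ✗
patient=Farah: ✗
patient=Priya: ✗
patient=Vik: ✗
patient=Rosa: ✗
patient=Jude: ✓ → 1
patient=Hiro: ✗
patient=Sven: ✗
patient=Gus: ✗
patient=Diego: ✗
bmi_count = COUNT(1) = 1
—
[systolic_sum: systolic <= 127 AND ward IN ('SURG', 'ER')]
patient=Alice: ✗
patient=Kai: ✗
patient=Farah: ✓ → 20
patient=Priya: ✓ → 56
patient=Vik: ✗
patient=Rosa: ✗
patient=Jude: ✗
patient=Hiro: ✗
patient=Sven: ✗
patient=Gus: ✗
patient=Diego: ✓ → 15
systolic_sum = 20 + 56 + 15 = 91

systolic_avg=38.1428571429, bmi_count=1, systolic_sum=91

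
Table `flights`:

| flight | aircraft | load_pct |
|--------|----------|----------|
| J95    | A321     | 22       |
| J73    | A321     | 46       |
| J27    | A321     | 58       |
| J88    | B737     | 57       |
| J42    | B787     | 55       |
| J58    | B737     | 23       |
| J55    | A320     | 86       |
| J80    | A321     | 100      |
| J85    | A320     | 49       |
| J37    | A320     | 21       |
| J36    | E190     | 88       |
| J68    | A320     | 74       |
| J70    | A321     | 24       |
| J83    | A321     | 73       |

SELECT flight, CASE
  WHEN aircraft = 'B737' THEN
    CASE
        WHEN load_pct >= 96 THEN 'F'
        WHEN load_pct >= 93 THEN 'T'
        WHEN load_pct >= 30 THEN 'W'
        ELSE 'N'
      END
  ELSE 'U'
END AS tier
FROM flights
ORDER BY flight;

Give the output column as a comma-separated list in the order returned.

U, U, U, U, U, N, U, U, U, U, U, U, W, U

flight=J27: aircraft='A321' → outer ELSE → U
flight=J36: aircraft='E190' → outer ELSE → U
flight=J37: aircraft='A320' → outer ELSE → U
flight=J42: aircraft='B787' → outer ELSE → U
flight=J55: aircraft='A320' → outer ELSE → U
flight=J58: aircraft='B737' → inner[ELSE] → N
flight=J68: aircraft='A320' → outer ELSE → U
flight=J70: aircraft='A321' → outer ELSE → U
flight=J73: aircraft='A321' → outer ELSE → U
flight=J80: aircraft='A321' → outer ELSE → U
flight=J83: aircraft='A321' → outer ELSE → U
flight=J85: aircraft='A320' → outer ELSE → U
flight=J88: aircraft='B737' → inner[load_pct >= 30] → W
flight=J95: aircraft='A321' → outer ELSE → U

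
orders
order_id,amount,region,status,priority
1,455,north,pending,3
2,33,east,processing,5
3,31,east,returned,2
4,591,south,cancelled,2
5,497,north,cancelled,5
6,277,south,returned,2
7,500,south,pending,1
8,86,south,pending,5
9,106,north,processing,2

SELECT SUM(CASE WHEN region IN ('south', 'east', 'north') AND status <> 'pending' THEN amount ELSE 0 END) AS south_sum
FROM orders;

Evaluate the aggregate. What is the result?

order_id=1: ✗
order_id=2: ✓ → 33
order_id=3: ✓ → 31
order_id=4: ✓ → 591
order_id=5: ✓ → 497
order_id=6: ✓ → 277
order_id=7: ✗
order_id=8: ✗
order_id=9: ✓ → 106
south_sum = 33 + 31 + 591 + 497 + 277 + 106 = 1535

1535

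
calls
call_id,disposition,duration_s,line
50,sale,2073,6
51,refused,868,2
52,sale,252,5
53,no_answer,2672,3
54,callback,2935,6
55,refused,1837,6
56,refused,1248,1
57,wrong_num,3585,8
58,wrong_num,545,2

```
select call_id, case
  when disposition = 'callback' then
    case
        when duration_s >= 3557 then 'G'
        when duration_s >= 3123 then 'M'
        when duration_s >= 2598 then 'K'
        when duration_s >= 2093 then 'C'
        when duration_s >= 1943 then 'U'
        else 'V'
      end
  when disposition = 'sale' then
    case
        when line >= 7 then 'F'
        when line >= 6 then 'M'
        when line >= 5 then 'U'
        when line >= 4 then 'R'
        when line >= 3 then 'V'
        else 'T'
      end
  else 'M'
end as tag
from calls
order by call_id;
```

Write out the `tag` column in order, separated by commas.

M, M, U, M, K, M, M, M, M

call_id=50: disposition='sale' → inner[line >= 6] → M
call_id=51: disposition='refused' → outer ELSE → M
call_id=52: disposition='sale' → inner[line >= 5] → U
call_id=53: disposition='no_answer' → outer ELSE → M
call_id=54: disposition='callback' → inner[duration_s >= 2598] → K
call_id=55: disposition='refused' → outer ELSE → M
call_id=56: disposition='refused' → outer ELSE → M
call_id=57: disposition='wrong_num' → outer ELSE → M
call_id=58: disposition='wrong_num' → outer ELSE → M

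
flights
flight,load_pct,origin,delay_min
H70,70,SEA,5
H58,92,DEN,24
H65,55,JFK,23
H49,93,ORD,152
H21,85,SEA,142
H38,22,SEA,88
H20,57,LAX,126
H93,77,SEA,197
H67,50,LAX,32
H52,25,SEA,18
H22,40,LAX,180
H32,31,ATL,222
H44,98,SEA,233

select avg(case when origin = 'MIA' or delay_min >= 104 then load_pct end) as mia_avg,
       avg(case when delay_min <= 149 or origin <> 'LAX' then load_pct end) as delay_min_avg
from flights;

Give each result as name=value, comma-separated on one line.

[mia_avg: origin = 'MIA' or delay_min >= 104]
flight=H70: ✗
flight=H58: ✗
flight=H65: ✗
flight=H49: ✓ → 93
flight=H21: ✓ → 85
flight=H38: ✗
flight=H20: ✓ → 57
flight=H93: ✓ → 77
flight=H67: ✗
flight=H52: ✗
flight=H22: ✓ → 40
flight=H32: ✓ → 31
flight=H44: ✓ → 98
mia_avg = (93 + 85 + 57 + 77 + 40 + 31 + 98) / 7 = 68.7142857143
—
[delay_min_avg: delay_min <= 149 or origin <> 'LAX']
flight=H70: ✓ → 70
flight=H58: ✓ → 92
flight=H65: ✓ → 55
flight=H49: ✓ → 93
flight=H21: ✓ → 85
flight=H38: ✓ → 22
flight=H20: ✓ → 57
flight=H93: ✓ → 77
flight=H67: ✓ → 50
flight=H52: ✓ → 25
flight=H22: ✗
flight=H32: ✓ → 31
flight=H44: ✓ → 98
delay_min_avg = (70 + 92 + 55 + 93 + 85 + 22 + 57 + 77 + 50 + 25 + 31 + 98) / 12 = 62.9166666667

mia_avg=68.7142857143, delay_min_avg=62.9166666667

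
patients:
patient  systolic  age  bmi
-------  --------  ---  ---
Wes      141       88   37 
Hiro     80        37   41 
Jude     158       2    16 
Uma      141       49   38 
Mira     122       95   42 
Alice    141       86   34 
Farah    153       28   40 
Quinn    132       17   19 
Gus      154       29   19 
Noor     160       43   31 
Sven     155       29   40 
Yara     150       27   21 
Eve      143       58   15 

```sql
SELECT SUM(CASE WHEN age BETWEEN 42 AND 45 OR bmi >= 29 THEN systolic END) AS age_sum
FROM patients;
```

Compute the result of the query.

patient=Wes: ✓ → 141
patient=Hiro: ✓ → 80
patient=Jude: ✗
patient=Uma: ✓ → 141
patient=Mira: ✓ → 122
patient=Alice: ✓ → 141
patient=Farah: ✓ → 153
patient=Quinn: ✗
patient=Gus: ✗
patient=Noor: ✓ → 160
patient=Sven: ✓ → 155
patient=Yara: ✗
patient=Eve: ✗
age_sum = 141 + 80 + 141 + 122 + 141 + 153 + 160 + 155 = 1093

1093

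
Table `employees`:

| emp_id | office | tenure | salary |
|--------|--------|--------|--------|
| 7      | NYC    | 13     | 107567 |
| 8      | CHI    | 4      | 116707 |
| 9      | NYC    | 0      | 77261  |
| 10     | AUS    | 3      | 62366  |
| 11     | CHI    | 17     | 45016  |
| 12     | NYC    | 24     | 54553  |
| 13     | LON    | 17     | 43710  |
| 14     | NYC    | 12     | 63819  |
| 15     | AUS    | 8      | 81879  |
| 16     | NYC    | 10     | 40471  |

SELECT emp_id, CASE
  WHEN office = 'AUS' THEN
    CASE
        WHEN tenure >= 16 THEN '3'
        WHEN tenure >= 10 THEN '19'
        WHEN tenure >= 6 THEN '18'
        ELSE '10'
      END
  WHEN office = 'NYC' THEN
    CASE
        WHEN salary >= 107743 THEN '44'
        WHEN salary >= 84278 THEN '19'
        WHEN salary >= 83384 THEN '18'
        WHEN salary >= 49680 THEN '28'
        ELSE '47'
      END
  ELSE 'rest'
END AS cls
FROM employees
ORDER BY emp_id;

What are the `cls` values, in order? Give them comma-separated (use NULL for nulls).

19, rest, 28, 10, rest, 28, rest, 28, 18, 47

emp_id=7: office='NYC' → inner[salary >= 84278] → 19
emp_id=8: office='CHI' → outer ELSE → rest
emp_id=9: office='NYC' → inner[salary >= 49680] → 28
emp_id=10: office='AUS' → inner[ELSE] → 10
emp_id=11: office='CHI' → outer ELSE → rest
emp_id=12: office='NYC' → inner[salary >= 49680] → 28
emp_id=13: office='LON' → outer ELSE → rest
emp_id=14: office='NYC' → inner[salary >= 49680] → 28
emp_id=15: office='AUS' → inner[tenure >= 6] → 18
emp_id=16: office='NYC' → inner[ELSE] → 47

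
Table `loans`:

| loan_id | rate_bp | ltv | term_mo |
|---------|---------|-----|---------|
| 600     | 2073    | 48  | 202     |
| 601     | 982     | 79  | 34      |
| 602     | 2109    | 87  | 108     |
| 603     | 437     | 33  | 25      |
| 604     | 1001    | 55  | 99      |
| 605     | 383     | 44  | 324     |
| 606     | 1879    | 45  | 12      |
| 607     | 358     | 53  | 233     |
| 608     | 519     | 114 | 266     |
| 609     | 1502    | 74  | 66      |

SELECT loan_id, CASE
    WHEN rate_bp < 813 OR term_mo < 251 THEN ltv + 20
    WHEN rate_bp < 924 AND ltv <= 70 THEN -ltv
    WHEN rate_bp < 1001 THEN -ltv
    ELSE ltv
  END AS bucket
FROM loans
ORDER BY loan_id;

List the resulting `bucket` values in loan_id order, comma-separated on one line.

loan_id=600: rate_bp < 813 OR term_mo < 251 → 68
loan_id=601: rate_bp < 813 OR term_mo < 251 → 99
loan_id=602: rate_bp < 813 OR term_mo < 251 → 107
loan_id=603: rate_bp < 813 OR term_mo < 251 → 53
loan_id=604: rate_bp < 813 OR term_mo < 251 → 75
loan_id=605: rate_bp < 813 OR term_mo < 251 → 64
loan_id=606: rate_bp < 813 OR term_mo < 251 → 65
loan_id=607: rate_bp < 813 OR term_mo < 251 → 73
loan_id=608: rate_bp < 813 OR term_mo < 251 → 134
loan_id=609: rate_bp < 813 OR term_mo < 251 → 94

68, 99, 107, 53, 75, 64, 65, 73, 134, 94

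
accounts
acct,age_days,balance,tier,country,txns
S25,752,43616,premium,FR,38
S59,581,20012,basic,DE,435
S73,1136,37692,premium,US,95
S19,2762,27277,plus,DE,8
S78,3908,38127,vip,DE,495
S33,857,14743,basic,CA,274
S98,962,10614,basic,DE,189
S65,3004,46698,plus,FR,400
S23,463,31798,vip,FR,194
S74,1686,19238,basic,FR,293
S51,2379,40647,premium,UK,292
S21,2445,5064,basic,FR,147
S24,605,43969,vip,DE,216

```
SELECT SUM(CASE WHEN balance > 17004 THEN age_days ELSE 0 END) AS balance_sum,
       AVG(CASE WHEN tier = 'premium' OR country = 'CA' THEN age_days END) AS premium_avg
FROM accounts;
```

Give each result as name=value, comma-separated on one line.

balance_sum=17276, premium_avg=1281

[balance_sum: balance > 17004]
acct=S25: ✓ → 752
acct=S59: ✓ → 581
acct=S73: ✓ → 1136
acct=S19: ✓ → 2762
acct=S78: ✓ → 3908
acct=S33: ✗
acct=S98: ✗
acct=S65: ✓ → 3004
acct=S23: ✓ → 463
acct=S74: ✓ → 1686
acct=S51: ✓ → 2379
acct=S21: ✗
acct=S24: ✓ → 605
balance_sum = 752 + 581 + 1136 + 2762 + 3908 + 3004 + 463 + 1686 + 2379 + 605 = 17276
—
[premium_avg: tier = 'premium' OR country = 'CA']
acct=S25: ✓ → 752
acct=S59: ✗
acct=S73: ✓ → 1136
acct=S19: ✗
acct=S78: ✗
acct=S33: ✓ → 857
acct=S98: ✗
acct=S65: ✗
acct=S23: ✗
acct=S74: ✗
acct=S51: ✓ → 2379
acct=S21: ✗
acct=S24: ✗
premium_avg = (752 + 1136 + 857 + 2379) / 4 = 1281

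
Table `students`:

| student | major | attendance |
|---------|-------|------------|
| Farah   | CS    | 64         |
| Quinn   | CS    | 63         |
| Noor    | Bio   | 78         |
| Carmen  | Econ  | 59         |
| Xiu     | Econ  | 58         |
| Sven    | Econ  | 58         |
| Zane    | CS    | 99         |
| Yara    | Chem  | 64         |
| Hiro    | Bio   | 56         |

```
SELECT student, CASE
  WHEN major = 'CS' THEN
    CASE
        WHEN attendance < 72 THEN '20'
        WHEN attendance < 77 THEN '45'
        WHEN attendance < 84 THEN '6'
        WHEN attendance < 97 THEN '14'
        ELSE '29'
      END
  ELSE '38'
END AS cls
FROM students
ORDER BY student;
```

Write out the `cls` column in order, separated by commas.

student=Carmen: major='Econ' → outer ELSE → 38
student=Farah: major='CS' → inner[attendance < 72] → 20
student=Hiro: major='Bio' → outer ELSE → 38
student=Noor: major='Bio' → outer ELSE → 38
student=Quinn: major='CS' → inner[attendance < 72] → 20
student=Sven: major='Econ' → outer ELSE → 38
student=Xiu: major='Econ' → outer ELSE → 38
student=Yara: major='Chem' → outer ELSE → 38
student=Zane: major='CS' → inner[ELSE] → 29

38, 20, 38, 38, 20, 38, 38, 38, 29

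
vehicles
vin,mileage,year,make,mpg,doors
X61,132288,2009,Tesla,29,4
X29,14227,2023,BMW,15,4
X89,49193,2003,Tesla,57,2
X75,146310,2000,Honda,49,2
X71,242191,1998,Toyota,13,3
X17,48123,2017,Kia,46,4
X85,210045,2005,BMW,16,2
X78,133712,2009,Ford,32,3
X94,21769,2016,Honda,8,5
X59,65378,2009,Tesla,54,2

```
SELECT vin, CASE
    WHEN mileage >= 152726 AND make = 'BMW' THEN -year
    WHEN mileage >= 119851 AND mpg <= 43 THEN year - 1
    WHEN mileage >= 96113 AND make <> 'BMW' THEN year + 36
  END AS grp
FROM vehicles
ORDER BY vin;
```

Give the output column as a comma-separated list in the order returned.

NULL, NULL, NULL, 2008, 1997, 2036, 2008, -2005, NULL, NULL

vin=X17: (no match → NULL) → NULL
vin=X29: (no match → NULL) → NULL
vin=X59: (no match → NULL) → NULL
vin=X61: mileage >= 119851 AND mpg <= 43 → 2008
vin=X71: mileage >= 119851 AND mpg <= 43 → 1997
vin=X75: mileage >= 96113 AND make <> 'BMW' → 2036
vin=X78: mileage >= 119851 AND mpg <= 43 → 2008
vin=X85: mileage >= 152726 AND make = 'BMW' → -2005
vin=X89: (no match → NULL) → NULL
vin=X94: (no match → NULL) → NULL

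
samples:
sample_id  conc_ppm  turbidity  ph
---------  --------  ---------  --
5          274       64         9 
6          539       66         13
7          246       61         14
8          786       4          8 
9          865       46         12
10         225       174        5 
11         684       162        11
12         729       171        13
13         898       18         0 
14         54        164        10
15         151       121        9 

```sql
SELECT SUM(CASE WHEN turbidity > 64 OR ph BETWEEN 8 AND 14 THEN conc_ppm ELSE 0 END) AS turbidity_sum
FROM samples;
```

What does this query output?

sample_id=5: ✓ → 274
sample_id=6: ✓ → 539
sample_id=7: ✓ → 246
sample_id=8: ✓ → 786
sample_id=9: ✓ → 865
sample_id=10: ✓ → 225
sample_id=11: ✓ → 684
sample_id=12: ✓ → 729
sample_id=13: ✗
sample_id=14: ✓ → 54
sample_id=15: ✓ → 151
turbidity_sum = 274 + 539 + 246 + 786 + 865 + 225 + 684 + 729 + 54 + 151 = 4553

4553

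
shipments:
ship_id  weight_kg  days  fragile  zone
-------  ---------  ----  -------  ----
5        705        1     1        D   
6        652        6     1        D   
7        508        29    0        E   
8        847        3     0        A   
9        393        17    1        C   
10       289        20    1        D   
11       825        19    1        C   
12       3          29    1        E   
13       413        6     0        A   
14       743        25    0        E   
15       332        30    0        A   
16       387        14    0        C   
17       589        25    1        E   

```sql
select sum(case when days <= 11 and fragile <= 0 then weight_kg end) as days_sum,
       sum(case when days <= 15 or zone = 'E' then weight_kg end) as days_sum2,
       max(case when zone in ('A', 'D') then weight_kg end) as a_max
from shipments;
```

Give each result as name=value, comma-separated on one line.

[days_sum: days <= 11 and fragile <= 0]
ship_id=5: ✗
ship_id=6: ✗
ship_id=7: ✗
ship_id=8: ✓ → 847
ship_id=9: ✗
ship_id=10: ✗
ship_id=11: ✗
ship_id=12: ✗
ship_id=13: ✓ → 413
ship_id=14: ✗
ship_id=15: ✗
ship_id=16: ✗
ship_id=17: ✗
days_sum = 847 + 413 = 1260
—
[days_sum2: days <= 15 or zone = 'E']
ship_id=5: ✓ → 705
ship_id=6: ✓ → 652
ship_id=7: ✓ → 508
ship_id=8: ✓ → 847
ship_id=9: ✗
ship_id=10: ✗
ship_id=11: ✗
ship_id=12: ✓ → 3
ship_id=13: ✓ → 413
ship_id=14: ✓ → 743
ship_id=15: ✗
ship_id=16: ✓ → 387
ship_id=17: ✓ → 589
days_sum2 = 705 + 652 + 508 + 847 + 3 + 413 + 743 + 387 + 589 = 4847
—
[a_max: zone in ('A', 'D')]
ship_id=5: ✓ → 705
ship_id=6: ✓ → 652
ship_id=7: ✗
ship_id=8: ✓ → 847
ship_id=9: ✗
ship_id=10: ✓ → 289
ship_id=11: ✗
ship_id=12: ✗
ship_id=13: ✓ → 413
ship_id=14: ✗
ship_id=15: ✓ → 332
ship_id=16: ✗
ship_id=17: ✗
a_max = MAX(705, 652, 847, 289, 413, 332) = 847

days_sum=1260, days_sum2=4847, a_max=847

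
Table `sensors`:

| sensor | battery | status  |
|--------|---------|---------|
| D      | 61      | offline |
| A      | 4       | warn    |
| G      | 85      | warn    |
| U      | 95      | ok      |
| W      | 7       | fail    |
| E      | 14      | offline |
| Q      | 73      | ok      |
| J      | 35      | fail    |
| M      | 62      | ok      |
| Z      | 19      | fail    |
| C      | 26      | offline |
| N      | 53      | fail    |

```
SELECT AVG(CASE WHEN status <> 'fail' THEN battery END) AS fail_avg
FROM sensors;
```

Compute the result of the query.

sensor=D: ✓ → 61
sensor=A: ✓ → 4
sensor=G: ✓ → 85
sensor=U: ✓ → 95
sensor=W: ✗
sensor=E: ✓ → 14
sensor=Q: ✓ → 73
sensor=J: ✗
sensor=M: ✓ → 62
sensor=Z: ✗
sensor=C: ✓ → 26
sensor=N: ✗
fail_avg = (61 + 4 + 85 + 95 + 14 + 73 + 62 + 26) / 8 = 52.5

52.5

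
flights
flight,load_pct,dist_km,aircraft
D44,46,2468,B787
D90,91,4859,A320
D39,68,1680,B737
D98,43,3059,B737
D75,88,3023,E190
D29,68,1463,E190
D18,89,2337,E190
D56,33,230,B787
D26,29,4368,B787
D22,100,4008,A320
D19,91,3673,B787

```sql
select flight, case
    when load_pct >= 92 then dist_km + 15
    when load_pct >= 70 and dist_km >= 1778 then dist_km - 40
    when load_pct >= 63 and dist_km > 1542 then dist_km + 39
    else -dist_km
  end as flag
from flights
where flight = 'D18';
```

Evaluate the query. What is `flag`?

2297

flight = D18: load_pct=89, dist_km=2337, aircraft=E190.
load_pct >= 92 → false
load_pct >= 70 and dist_km >= 1778 → true → 2297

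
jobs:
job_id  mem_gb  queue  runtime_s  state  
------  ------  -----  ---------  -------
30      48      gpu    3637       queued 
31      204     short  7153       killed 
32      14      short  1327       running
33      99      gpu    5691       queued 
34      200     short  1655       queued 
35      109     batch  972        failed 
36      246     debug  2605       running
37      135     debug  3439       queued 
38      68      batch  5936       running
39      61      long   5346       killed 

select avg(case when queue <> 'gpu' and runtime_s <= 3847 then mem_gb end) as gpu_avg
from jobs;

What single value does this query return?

job_id=30: ✗
job_id=31: ✗
job_id=32: ✓ → 14
job_id=33: ✗
job_id=34: ✓ → 200
job_id=35: ✓ → 109
job_id=36: ✓ → 246
job_id=37: ✓ → 135
job_id=38: ✗
job_id=39: ✗
gpu_avg = (14 + 200 + 109 + 246 + 135) / 5 = 140.8

140.8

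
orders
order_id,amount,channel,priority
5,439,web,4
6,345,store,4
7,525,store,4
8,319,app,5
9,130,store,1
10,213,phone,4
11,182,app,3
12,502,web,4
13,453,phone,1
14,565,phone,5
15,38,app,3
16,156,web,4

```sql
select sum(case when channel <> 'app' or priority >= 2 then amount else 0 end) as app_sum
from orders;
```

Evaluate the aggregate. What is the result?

order_id=5: ✓ → 439
order_id=6: ✓ → 345
order_id=7: ✓ → 525
order_id=8: ✓ → 319
order_id=9: ✓ → 130
order_id=10: ✓ → 213
order_id=11: ✓ → 182
order_id=12: ✓ → 502
order_id=13: ✓ → 453
order_id=14: ✓ → 565
order_id=15: ✓ → 38
order_id=16: ✓ → 156
app_sum = 439 + 345 + 525 + 319 + 130 + 213 + 182 + 502 + 453 + 565 + 38 + 156 = 3867

3867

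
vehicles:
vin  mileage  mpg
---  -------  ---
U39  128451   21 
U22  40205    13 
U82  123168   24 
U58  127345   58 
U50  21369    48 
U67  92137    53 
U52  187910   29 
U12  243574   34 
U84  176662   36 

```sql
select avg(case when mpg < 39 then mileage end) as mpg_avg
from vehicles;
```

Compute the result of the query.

vin=U39: ✓ → 128451
vin=U22: ✓ → 40205
vin=U82: ✓ → 123168
vin=U58: ✗
vin=U50: ✗
vin=U67: ✗
vin=U52: ✓ → 187910
vin=U12: ✓ → 243574
vin=U84: ✓ → 176662
mpg_avg = (128451 + 40205 + 123168 + 187910 + 243574 + 176662) / 6 = 149995

149995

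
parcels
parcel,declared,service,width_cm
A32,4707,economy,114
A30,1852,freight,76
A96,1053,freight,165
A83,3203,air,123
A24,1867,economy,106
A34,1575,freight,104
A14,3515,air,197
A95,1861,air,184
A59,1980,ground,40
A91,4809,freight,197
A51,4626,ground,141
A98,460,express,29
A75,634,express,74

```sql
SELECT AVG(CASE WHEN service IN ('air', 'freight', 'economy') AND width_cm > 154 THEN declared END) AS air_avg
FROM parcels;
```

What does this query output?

parcel=A32: ✗
parcel=A30: ✗
parcel=A96: ✓ → 1053
parcel=A83: ✗
parcel=A24: ✗
parcel=A34: ✗
parcel=A14: ✓ → 3515
parcel=A95: ✓ → 1861
parcel=A59: ✗
parcel=A91: ✓ → 4809
parcel=A51: ✗
parcel=A98: ✗
parcel=A75: ✗
air_avg = (1053 + 3515 + 1861 + 4809) / 4 = 2809.5

2809.5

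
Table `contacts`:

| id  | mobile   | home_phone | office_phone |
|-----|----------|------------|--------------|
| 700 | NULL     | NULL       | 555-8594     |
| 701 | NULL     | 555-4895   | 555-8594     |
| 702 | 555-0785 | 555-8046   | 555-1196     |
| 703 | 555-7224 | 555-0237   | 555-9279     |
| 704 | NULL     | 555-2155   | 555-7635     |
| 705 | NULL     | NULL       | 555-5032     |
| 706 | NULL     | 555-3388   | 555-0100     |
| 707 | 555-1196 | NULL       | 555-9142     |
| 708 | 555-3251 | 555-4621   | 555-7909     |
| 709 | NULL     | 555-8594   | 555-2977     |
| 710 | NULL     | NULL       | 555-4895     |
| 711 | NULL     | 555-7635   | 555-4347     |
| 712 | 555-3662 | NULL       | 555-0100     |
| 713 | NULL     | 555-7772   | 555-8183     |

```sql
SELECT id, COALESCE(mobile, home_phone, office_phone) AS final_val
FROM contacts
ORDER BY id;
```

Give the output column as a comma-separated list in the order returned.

id=700: mobile=NULL, home_phone=NULL, office_phone=555-8594 → 555-8594
id=701: mobile=NULL, home_phone=555-4895 → 555-4895
id=702: mobile=555-0785 → 555-0785
id=703: mobile=555-7224 → 555-7224
id=704: mobile=NULL, home_phone=555-2155 → 555-2155
id=705: mobile=NULL, home_phone=NULL, office_phone=555-5032 → 555-5032
id=706: mobile=NULL, home_phone=555-3388 → 555-3388
id=707: mobile=555-1196 → 555-1196
id=708: mobile=555-3251 → 555-3251
id=709: mobile=NULL, home_phone=555-8594 → 555-8594
id=710: mobile=NULL, home_phone=NULL, office_phone=555-4895 → 555-4895
id=711: mobile=NULL, home_phone=555-7635 → 555-7635
id=712: mobile=555-3662 → 555-3662
id=713: mobile=NULL, home_phone=555-7772 → 555-7772

555-8594, 555-4895, 555-0785, 555-7224, 555-2155, 555-5032, 555-3388, 555-1196, 555-3251, 555-8594, 555-4895, 555-7635, 555-3662, 555-7772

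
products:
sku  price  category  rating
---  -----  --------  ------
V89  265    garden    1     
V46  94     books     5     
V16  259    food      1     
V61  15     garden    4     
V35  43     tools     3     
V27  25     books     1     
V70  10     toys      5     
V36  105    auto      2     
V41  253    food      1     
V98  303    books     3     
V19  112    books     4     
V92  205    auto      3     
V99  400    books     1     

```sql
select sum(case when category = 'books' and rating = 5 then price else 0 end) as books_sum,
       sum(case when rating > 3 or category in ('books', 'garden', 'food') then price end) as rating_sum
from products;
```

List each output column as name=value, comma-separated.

books_sum=94, rating_sum=1736

[books_sum: category = 'books' and rating = 5]
sku=V89: ✗
sku=V46: ✓ → 94
sku=V16: ✗
sku=V61: ✗
sku=V35: ✗
sku=V27: ✗
sku=V70: ✗
sku=V36: ✗
sku=V41: ✗
sku=V98: ✗
sku=V19: ✗
sku=V92: ✗
sku=V99: ✗
books_sum = 94
—
[rating_sum: rating > 3 or category in ('books', 'garden', 'food')]
sku=V89: ✓ → 265
sku=V46: ✓ → 94
sku=V16: ✓ → 259
sku=V61: ✓ → 15
sku=V35: ✗
sku=V27: ✓ → 25
sku=V70: ✓ → 10
sku=V36: ✗
sku=V41: ✓ → 253
sku=V98: ✓ → 303
sku=V19: ✓ → 112
sku=V92: ✗
sku=V99: ✓ → 400
rating_sum = 265 + 94 + 259 + 15 + 25 + 10 + 253 + 303 + 112 + 400 = 1736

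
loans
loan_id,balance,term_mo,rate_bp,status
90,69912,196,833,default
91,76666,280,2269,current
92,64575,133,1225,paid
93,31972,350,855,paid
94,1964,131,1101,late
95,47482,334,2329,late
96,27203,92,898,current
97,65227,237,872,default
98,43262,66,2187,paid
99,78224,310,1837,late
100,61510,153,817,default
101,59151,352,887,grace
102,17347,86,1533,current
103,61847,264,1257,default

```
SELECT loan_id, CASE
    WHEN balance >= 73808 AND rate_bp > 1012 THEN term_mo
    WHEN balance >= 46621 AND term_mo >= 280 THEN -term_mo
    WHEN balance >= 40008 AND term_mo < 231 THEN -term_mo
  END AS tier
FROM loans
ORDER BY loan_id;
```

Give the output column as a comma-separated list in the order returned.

loan_id=90: balance >= 40008 AND term_mo < 231 → -196
loan_id=91: balance >= 73808 AND rate_bp > 1012 → 280
loan_id=92: balance >= 40008 AND term_mo < 231 → -133
loan_id=93: (no match → NULL) → NULL
loan_id=94: (no match → NULL) → NULL
loan_id=95: balance >= 46621 AND term_mo >= 280 → -334
loan_id=96: (no match → NULL) → NULL
loan_id=97: (no match → NULL) → NULL
loan_id=98: balance >= 40008 AND term_mo < 231 → -66
loan_id=99: balance >= 73808 AND rate_bp > 1012 → 310
loan_id=100: balance >= 40008 AND term_mo < 231 → -153
loan_id=101: balance >= 46621 AND term_mo >= 280 → -352
loan_id=102: (no match → NULL) → NULL
loan_id=103: (no match → NULL) → NULL

-196, 280, -133, NULL, NULL, -334, NULL, NULL, -66, 310, -153, -352, NULL, NULL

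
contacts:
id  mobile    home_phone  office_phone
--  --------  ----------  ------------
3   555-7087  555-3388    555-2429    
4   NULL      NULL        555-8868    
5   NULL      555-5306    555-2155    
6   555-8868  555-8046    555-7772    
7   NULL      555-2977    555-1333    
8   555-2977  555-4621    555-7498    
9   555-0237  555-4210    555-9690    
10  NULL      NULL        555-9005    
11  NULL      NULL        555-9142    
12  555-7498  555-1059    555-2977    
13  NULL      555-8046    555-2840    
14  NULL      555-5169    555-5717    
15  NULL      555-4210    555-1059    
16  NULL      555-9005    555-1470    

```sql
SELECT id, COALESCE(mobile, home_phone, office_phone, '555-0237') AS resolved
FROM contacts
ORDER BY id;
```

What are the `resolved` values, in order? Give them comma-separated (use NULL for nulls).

id=3: mobile=555-7087 → 555-7087
id=4: mobile=NULL, home_phone=NULL, office_phone=555-8868 → 555-8868
id=5: mobile=NULL, home_phone=555-5306 → 555-5306
id=6: mobile=555-8868 → 555-8868
id=7: mobile=NULL, home_phone=555-2977 → 555-2977
id=8: mobile=555-2977 → 555-2977
id=9: mobile=555-0237 → 555-0237
id=10: mobile=NULL, home_phone=NULL, office_phone=555-9005 → 555-9005
id=11: mobile=NULL, home_phone=NULL, office_phone=555-9142 → 555-9142
id=12: mobile=555-7498 → 555-7498
id=13: mobile=NULL, home_phone=555-8046 → 555-8046
id=14: mobile=NULL, home_phone=555-5169 → 555-5169
id=15: mobile=NULL, home_phone=555-4210 → 555-4210
id=16: mobile=NULL, home_phone=555-9005 → 555-9005

555-7087, 555-8868, 555-5306, 555-8868, 555-2977, 555-2977, 555-0237, 555-9005, 555-9142, 555-7498, 555-8046, 555-5169, 555-4210, 555-9005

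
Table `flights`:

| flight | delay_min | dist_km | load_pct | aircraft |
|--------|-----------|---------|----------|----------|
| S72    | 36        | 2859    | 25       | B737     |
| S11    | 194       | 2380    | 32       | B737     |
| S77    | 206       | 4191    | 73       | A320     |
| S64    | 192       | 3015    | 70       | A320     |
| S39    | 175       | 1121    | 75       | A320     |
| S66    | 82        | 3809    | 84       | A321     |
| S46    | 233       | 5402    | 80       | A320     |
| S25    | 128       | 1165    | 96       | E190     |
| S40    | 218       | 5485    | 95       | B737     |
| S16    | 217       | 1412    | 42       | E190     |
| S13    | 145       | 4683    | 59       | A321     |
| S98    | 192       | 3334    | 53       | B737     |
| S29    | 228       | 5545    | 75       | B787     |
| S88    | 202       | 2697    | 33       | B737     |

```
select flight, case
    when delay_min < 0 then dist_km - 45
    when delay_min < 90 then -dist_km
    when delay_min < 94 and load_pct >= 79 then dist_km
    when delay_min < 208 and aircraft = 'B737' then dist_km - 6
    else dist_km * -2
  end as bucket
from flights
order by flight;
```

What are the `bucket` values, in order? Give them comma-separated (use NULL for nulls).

2374, -9366, -2824, -2330, -11090, -2242, -10970, -10804, -6030, -3809, -2859, -8382, 2691, 3328

flight=S11: delay_min < 208 and aircraft = 'B737' → 2374
flight=S13: ELSE → -9366
flight=S16: ELSE → -2824
flight=S25: ELSE → -2330
flight=S29: ELSE → -11090
flight=S39: ELSE → -2242
flight=S40: ELSE → -10970
flight=S46: ELSE → -10804
flight=S64: ELSE → -6030
flight=S66: delay_min < 90 → -3809
flight=S72: delay_min < 90 → -2859
flight=S77: ELSE → -8382
flight=S88: delay_min < 208 and aircraft = 'B737' → 2691
flight=S98: delay_min < 208 and aircraft = 'B737' → 3328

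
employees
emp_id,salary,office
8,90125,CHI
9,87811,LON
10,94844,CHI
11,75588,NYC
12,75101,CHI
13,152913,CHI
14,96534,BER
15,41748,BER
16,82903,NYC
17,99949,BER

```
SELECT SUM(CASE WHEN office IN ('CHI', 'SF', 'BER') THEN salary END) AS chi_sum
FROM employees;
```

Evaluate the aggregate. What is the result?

651214

emp_id=8: ✓ → 90125
emp_id=9: ✗
emp_id=10: ✓ → 94844
emp_id=11: ✗
emp_id=12: ✓ → 75101
emp_id=13: ✓ → 152913
emp_id=14: ✓ → 96534
emp_id=15: ✓ → 41748
emp_id=16: ✗
emp_id=17: ✓ → 99949
chi_sum = 90125 + 94844 + 75101 + 152913 + 96534 + 41748 + 99949 = 651214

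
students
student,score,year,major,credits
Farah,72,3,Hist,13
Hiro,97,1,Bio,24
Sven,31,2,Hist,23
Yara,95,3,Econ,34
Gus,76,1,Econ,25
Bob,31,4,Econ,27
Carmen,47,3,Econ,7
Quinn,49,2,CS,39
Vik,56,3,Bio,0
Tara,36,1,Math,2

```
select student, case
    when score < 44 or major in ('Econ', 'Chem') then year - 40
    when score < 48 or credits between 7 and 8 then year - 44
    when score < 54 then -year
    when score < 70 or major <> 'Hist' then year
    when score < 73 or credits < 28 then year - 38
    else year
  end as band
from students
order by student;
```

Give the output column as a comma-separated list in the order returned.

student=Bob: score < 44 or major in ('Econ', 'Chem') → -36
student=Carmen: score < 44 or major in ('Econ', 'Chem') → -37
student=Farah: score < 73 or credits < 28 → -35
student=Gus: score < 44 or major in ('Econ', 'Chem') → -39
student=Hiro: score < 70 or major <> 'Hist' → 1
student=Quinn: score < 54 → -2
student=Sven: score < 44 or major in ('Econ', 'Chem') → -38
student=Tara: score < 44 or major in ('Econ', 'Chem') → -39
student=Vik: score < 70 or major <> 'Hist' → 3
student=Yara: score < 44 or major in ('Econ', 'Chem') → -37

-36, -37, -35, -39, 1, -2, -38, -39, 3, -37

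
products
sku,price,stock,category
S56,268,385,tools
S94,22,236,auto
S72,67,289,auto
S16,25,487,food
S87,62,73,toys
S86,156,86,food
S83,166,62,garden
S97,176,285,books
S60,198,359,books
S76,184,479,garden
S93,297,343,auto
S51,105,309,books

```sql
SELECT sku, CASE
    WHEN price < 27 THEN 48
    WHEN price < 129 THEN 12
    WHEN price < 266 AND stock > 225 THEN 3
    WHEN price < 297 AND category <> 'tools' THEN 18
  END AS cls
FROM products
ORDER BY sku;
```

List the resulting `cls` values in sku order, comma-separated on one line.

48, 12, NULL, 3, 12, 3, 18, 18, 12, NULL, 48, 3

sku=S16: price < 27 → 48
sku=S51: price < 129 → 12
sku=S56: (no match → NULL) → NULL
sku=S60: price < 266 AND stock > 225 → 3
sku=S72: price < 129 → 12
sku=S76: price < 266 AND stock > 225 → 3
sku=S83: price < 297 AND category <> 'tools' → 18
sku=S86: price < 297 AND category <> 'tools' → 18
sku=S87: price < 129 → 12
sku=S93: (no match → NULL) → NULL
sku=S94: price < 27 → 48
sku=S97: price < 266 AND stock > 225 → 3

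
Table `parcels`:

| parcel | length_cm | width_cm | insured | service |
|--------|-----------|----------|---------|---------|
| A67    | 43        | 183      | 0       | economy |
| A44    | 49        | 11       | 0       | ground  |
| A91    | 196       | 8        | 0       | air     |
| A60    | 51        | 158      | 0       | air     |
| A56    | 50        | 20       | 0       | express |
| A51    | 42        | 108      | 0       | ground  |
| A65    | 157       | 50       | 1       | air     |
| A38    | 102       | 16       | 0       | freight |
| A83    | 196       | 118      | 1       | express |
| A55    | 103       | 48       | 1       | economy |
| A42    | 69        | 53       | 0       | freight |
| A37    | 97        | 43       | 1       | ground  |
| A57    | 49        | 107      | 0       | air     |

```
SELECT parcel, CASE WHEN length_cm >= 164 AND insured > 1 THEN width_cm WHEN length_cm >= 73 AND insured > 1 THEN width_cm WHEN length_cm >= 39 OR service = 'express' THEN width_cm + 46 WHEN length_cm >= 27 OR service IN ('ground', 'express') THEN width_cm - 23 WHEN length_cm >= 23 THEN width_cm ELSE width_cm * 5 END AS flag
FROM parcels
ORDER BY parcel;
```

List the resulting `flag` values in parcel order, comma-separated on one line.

parcel=A37: length_cm >= 39 OR service = 'express' → 89
parcel=A38: length_cm >= 39 OR service = 'express' → 62
parcel=A42: length_cm >= 39 OR service = 'express' → 99
parcel=A44: length_cm >= 39 OR service = 'express' → 57
parcel=A51: length_cm >= 39 OR service = 'express' → 154
parcel=A55: length_cm >= 39 OR service = 'express' → 94
parcel=A56: length_cm >= 39 OR service = 'express' → 66
parcel=A57: length_cm >= 39 OR service = 'express' → 153
parcel=A60: length_cm >= 39 OR service = 'express' → 204
parcel=A65: length_cm >= 39 OR service = 'express' → 96
parcel=A67: length_cm >= 39 OR service = 'express' → 229
parcel=A83: length_cm >= 39 OR service = 'express' → 164
parcel=A91: length_cm >= 39 OR service = 'express' → 54

89, 62, 99, 57, 154, 94, 66, 153, 204, 96, 229, 164, 54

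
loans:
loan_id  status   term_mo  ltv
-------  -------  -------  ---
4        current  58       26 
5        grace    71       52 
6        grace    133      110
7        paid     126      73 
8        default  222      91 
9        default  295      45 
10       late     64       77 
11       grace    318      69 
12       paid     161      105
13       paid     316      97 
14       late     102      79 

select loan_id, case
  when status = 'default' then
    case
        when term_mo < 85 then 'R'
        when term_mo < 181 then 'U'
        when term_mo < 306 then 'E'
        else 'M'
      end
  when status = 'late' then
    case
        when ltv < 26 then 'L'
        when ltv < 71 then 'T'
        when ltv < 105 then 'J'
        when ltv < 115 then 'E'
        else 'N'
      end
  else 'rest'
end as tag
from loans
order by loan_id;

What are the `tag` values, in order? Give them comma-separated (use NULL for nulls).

rest, rest, rest, rest, E, E, J, rest, rest, rest, J

loan_id=4: status='current' → outer ELSE → rest
loan_id=5: status='grace' → outer ELSE → rest
loan_id=6: status='grace' → outer ELSE → rest
loan_id=7: status='paid' → outer ELSE → rest
loan_id=8: status='default' → inner[term_mo < 306] → E
loan_id=9: status='default' → inner[term_mo < 306] → E
loan_id=10: status='late' → inner[ltv < 105] → J
loan_id=11: status='grace' → outer ELSE → rest
loan_id=12: status='paid' → outer ELSE → rest
loan_id=13: status='paid' → outer ELSE → rest
loan_id=14: status='late' → inner[ltv < 105] → J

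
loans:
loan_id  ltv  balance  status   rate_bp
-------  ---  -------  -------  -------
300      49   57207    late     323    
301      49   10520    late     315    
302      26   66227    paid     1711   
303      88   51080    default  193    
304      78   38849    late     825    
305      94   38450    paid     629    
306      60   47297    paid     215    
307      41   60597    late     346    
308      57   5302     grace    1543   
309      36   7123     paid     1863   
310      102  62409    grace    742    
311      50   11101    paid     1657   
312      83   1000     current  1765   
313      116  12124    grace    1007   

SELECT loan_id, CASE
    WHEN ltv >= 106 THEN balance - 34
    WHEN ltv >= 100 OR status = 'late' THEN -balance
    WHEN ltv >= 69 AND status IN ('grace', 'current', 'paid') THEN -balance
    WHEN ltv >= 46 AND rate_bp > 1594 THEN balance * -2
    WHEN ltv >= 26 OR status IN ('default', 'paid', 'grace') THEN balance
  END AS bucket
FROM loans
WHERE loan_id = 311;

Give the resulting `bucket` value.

-22202

loan_id = 311: ltv=50, balance=11101, status=paid, rate_bp=1657.
ltv >= 106 → false
ltv >= 100 OR status = 'late' → false
ltv >= 69 AND status IN ('grace', 'current', 'paid') → false
ltv >= 46 AND rate_bp > 1594 → true → -22202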